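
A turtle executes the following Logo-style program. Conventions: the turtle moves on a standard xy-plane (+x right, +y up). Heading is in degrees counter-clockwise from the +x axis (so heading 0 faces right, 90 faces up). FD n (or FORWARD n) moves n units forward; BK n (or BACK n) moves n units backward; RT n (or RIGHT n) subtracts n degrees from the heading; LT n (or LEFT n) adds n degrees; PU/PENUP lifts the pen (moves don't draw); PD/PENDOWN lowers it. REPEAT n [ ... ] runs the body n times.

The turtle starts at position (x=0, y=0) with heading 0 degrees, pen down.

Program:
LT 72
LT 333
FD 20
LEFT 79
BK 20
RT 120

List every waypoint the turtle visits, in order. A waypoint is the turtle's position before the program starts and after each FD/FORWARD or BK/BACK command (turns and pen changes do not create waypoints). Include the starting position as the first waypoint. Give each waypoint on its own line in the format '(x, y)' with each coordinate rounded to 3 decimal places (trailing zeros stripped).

Executing turtle program step by step:
Start: pos=(0,0), heading=0, pen down
LT 72: heading 0 -> 72
LT 333: heading 72 -> 45
FD 20: (0,0) -> (14.142,14.142) [heading=45, draw]
LT 79: heading 45 -> 124
BK 20: (14.142,14.142) -> (25.326,-2.439) [heading=124, draw]
RT 120: heading 124 -> 4
Final: pos=(25.326,-2.439), heading=4, 2 segment(s) drawn
Waypoints (3 total):
(0, 0)
(14.142, 14.142)
(25.326, -2.439)

Answer: (0, 0)
(14.142, 14.142)
(25.326, -2.439)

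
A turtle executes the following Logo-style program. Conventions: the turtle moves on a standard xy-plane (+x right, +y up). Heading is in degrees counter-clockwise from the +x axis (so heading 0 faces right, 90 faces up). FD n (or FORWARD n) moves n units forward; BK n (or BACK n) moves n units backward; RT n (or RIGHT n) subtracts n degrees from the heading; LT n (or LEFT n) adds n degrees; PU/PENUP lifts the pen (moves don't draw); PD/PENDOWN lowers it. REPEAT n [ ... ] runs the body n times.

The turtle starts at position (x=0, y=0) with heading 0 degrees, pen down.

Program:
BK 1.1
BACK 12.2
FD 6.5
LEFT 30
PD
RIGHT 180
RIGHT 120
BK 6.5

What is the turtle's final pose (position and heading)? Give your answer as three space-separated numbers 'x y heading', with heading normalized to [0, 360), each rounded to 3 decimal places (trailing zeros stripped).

Executing turtle program step by step:
Start: pos=(0,0), heading=0, pen down
BK 1.1: (0,0) -> (-1.1,0) [heading=0, draw]
BK 12.2: (-1.1,0) -> (-13.3,0) [heading=0, draw]
FD 6.5: (-13.3,0) -> (-6.8,0) [heading=0, draw]
LT 30: heading 0 -> 30
PD: pen down
RT 180: heading 30 -> 210
RT 120: heading 210 -> 90
BK 6.5: (-6.8,0) -> (-6.8,-6.5) [heading=90, draw]
Final: pos=(-6.8,-6.5), heading=90, 4 segment(s) drawn

Answer: -6.8 -6.5 90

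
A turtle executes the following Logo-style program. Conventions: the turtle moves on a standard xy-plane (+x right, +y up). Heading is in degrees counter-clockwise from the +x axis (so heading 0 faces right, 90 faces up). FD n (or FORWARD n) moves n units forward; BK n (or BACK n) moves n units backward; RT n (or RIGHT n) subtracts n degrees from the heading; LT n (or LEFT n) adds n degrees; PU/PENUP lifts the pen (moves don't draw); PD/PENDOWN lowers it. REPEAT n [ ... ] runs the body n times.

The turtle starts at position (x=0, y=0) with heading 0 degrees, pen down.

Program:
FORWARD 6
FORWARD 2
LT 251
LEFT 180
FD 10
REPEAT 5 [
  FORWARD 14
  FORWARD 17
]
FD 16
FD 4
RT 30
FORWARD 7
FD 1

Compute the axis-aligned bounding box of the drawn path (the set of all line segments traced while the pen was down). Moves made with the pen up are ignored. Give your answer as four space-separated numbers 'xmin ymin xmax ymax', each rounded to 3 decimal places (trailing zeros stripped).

Answer: 0 0 74.268 180.169

Derivation:
Executing turtle program step by step:
Start: pos=(0,0), heading=0, pen down
FD 6: (0,0) -> (6,0) [heading=0, draw]
FD 2: (6,0) -> (8,0) [heading=0, draw]
LT 251: heading 0 -> 251
LT 180: heading 251 -> 71
FD 10: (8,0) -> (11.256,9.455) [heading=71, draw]
REPEAT 5 [
  -- iteration 1/5 --
  FD 14: (11.256,9.455) -> (15.814,22.692) [heading=71, draw]
  FD 17: (15.814,22.692) -> (21.348,38.766) [heading=71, draw]
  -- iteration 2/5 --
  FD 14: (21.348,38.766) -> (25.906,52.004) [heading=71, draw]
  FD 17: (25.906,52.004) -> (31.441,68.077) [heading=71, draw]
  -- iteration 3/5 --
  FD 14: (31.441,68.077) -> (35.999,81.315) [heading=71, draw]
  FD 17: (35.999,81.315) -> (41.534,97.388) [heading=71, draw]
  -- iteration 4/5 --
  FD 14: (41.534,97.388) -> (46.091,110.626) [heading=71, draw]
  FD 17: (46.091,110.626) -> (51.626,126.699) [heading=71, draw]
  -- iteration 5/5 --
  FD 14: (51.626,126.699) -> (56.184,139.937) [heading=71, draw]
  FD 17: (56.184,139.937) -> (61.719,156.011) [heading=71, draw]
]
FD 16: (61.719,156.011) -> (66.928,171.139) [heading=71, draw]
FD 4: (66.928,171.139) -> (68.23,174.921) [heading=71, draw]
RT 30: heading 71 -> 41
FD 7: (68.23,174.921) -> (73.513,179.513) [heading=41, draw]
FD 1: (73.513,179.513) -> (74.268,180.169) [heading=41, draw]
Final: pos=(74.268,180.169), heading=41, 17 segment(s) drawn

Segment endpoints: x in {0, 6, 8, 11.256, 15.814, 21.348, 25.906, 31.441, 35.999, 41.534, 46.091, 51.626, 56.184, 61.719, 66.928, 68.23, 73.513, 74.268}, y in {0, 9.455, 22.692, 38.766, 52.004, 68.077, 81.315, 97.388, 110.626, 126.699, 139.937, 156.011, 171.139, 174.921, 179.513, 180.169}
xmin=0, ymin=0, xmax=74.268, ymax=180.169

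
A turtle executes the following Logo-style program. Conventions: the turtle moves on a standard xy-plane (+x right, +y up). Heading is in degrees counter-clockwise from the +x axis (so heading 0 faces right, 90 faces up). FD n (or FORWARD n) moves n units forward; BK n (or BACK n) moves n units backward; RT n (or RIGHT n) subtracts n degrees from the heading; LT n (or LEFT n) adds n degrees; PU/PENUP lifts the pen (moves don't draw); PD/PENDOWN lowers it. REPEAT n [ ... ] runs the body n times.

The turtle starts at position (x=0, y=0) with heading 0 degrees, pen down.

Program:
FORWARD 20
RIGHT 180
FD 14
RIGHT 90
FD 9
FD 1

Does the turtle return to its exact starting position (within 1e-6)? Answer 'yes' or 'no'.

Answer: no

Derivation:
Executing turtle program step by step:
Start: pos=(0,0), heading=0, pen down
FD 20: (0,0) -> (20,0) [heading=0, draw]
RT 180: heading 0 -> 180
FD 14: (20,0) -> (6,0) [heading=180, draw]
RT 90: heading 180 -> 90
FD 9: (6,0) -> (6,9) [heading=90, draw]
FD 1: (6,9) -> (6,10) [heading=90, draw]
Final: pos=(6,10), heading=90, 4 segment(s) drawn

Start position: (0, 0)
Final position: (6, 10)
Distance = 11.662; >= 1e-6 -> NOT closed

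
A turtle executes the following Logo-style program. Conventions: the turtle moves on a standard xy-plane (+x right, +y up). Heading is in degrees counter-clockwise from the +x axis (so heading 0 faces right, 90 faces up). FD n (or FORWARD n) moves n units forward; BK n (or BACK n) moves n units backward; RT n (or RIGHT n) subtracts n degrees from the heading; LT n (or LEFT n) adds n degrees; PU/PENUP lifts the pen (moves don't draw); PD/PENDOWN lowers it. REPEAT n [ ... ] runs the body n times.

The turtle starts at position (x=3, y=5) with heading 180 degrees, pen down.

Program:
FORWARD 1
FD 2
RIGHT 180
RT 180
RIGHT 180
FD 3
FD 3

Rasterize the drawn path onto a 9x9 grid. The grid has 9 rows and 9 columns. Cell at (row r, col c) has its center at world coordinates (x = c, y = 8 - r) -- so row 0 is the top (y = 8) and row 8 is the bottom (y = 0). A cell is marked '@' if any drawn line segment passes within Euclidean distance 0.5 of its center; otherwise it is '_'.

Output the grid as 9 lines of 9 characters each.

Answer: _________
_________
_________
@@@@@@@__
_________
_________
_________
_________
_________

Derivation:
Segment 0: (3,5) -> (2,5)
Segment 1: (2,5) -> (0,5)
Segment 2: (0,5) -> (3,5)
Segment 3: (3,5) -> (6,5)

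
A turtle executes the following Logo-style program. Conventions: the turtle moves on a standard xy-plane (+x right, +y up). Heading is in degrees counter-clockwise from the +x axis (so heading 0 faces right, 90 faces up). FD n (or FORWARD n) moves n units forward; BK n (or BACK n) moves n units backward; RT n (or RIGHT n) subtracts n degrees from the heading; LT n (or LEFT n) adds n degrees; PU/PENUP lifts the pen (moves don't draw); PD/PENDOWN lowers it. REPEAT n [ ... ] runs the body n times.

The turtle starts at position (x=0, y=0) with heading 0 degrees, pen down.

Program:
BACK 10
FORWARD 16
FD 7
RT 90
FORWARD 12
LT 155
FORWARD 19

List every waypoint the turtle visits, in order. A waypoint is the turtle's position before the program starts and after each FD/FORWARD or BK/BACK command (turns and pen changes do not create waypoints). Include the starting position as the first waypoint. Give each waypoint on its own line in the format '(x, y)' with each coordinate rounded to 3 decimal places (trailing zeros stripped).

Answer: (0, 0)
(-10, 0)
(6, 0)
(13, 0)
(13, -12)
(21.03, 5.22)

Derivation:
Executing turtle program step by step:
Start: pos=(0,0), heading=0, pen down
BK 10: (0,0) -> (-10,0) [heading=0, draw]
FD 16: (-10,0) -> (6,0) [heading=0, draw]
FD 7: (6,0) -> (13,0) [heading=0, draw]
RT 90: heading 0 -> 270
FD 12: (13,0) -> (13,-12) [heading=270, draw]
LT 155: heading 270 -> 65
FD 19: (13,-12) -> (21.03,5.22) [heading=65, draw]
Final: pos=(21.03,5.22), heading=65, 5 segment(s) drawn
Waypoints (6 total):
(0, 0)
(-10, 0)
(6, 0)
(13, 0)
(13, -12)
(21.03, 5.22)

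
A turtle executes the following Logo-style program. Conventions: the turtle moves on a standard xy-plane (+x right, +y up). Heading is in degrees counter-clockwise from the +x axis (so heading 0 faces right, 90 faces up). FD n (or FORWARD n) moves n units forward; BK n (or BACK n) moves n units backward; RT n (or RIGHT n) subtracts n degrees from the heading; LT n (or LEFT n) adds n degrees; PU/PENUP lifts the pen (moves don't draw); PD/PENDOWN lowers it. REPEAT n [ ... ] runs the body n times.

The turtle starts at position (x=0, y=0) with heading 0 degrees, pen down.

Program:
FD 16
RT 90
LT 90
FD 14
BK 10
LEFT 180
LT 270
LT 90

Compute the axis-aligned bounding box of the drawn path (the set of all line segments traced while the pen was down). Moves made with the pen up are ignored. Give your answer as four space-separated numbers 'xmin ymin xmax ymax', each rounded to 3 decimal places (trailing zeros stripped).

Executing turtle program step by step:
Start: pos=(0,0), heading=0, pen down
FD 16: (0,0) -> (16,0) [heading=0, draw]
RT 90: heading 0 -> 270
LT 90: heading 270 -> 0
FD 14: (16,0) -> (30,0) [heading=0, draw]
BK 10: (30,0) -> (20,0) [heading=0, draw]
LT 180: heading 0 -> 180
LT 270: heading 180 -> 90
LT 90: heading 90 -> 180
Final: pos=(20,0), heading=180, 3 segment(s) drawn

Segment endpoints: x in {0, 16, 20, 30}, y in {0}
xmin=0, ymin=0, xmax=30, ymax=0

Answer: 0 0 30 0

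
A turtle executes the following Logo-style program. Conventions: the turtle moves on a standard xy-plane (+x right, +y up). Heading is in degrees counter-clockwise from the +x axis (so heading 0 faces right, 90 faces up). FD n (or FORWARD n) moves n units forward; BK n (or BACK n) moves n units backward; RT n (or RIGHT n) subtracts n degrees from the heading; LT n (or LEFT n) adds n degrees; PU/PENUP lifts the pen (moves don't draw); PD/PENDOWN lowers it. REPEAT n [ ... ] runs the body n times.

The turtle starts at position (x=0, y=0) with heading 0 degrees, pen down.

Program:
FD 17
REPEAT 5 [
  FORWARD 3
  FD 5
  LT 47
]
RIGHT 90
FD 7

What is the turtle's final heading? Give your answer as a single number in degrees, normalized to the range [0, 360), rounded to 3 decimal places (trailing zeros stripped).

Executing turtle program step by step:
Start: pos=(0,0), heading=0, pen down
FD 17: (0,0) -> (17,0) [heading=0, draw]
REPEAT 5 [
  -- iteration 1/5 --
  FD 3: (17,0) -> (20,0) [heading=0, draw]
  FD 5: (20,0) -> (25,0) [heading=0, draw]
  LT 47: heading 0 -> 47
  -- iteration 2/5 --
  FD 3: (25,0) -> (27.046,2.194) [heading=47, draw]
  FD 5: (27.046,2.194) -> (30.456,5.851) [heading=47, draw]
  LT 47: heading 47 -> 94
  -- iteration 3/5 --
  FD 3: (30.456,5.851) -> (30.247,8.844) [heading=94, draw]
  FD 5: (30.247,8.844) -> (29.898,13.831) [heading=94, draw]
  LT 47: heading 94 -> 141
  -- iteration 4/5 --
  FD 3: (29.898,13.831) -> (27.566,15.719) [heading=141, draw]
  FD 5: (27.566,15.719) -> (23.681,18.866) [heading=141, draw]
  LT 47: heading 141 -> 188
  -- iteration 5/5 --
  FD 3: (23.681,18.866) -> (20.71,18.448) [heading=188, draw]
  FD 5: (20.71,18.448) -> (15.759,17.753) [heading=188, draw]
  LT 47: heading 188 -> 235
]
RT 90: heading 235 -> 145
FD 7: (15.759,17.753) -> (10.025,21.768) [heading=145, draw]
Final: pos=(10.025,21.768), heading=145, 12 segment(s) drawn

Answer: 145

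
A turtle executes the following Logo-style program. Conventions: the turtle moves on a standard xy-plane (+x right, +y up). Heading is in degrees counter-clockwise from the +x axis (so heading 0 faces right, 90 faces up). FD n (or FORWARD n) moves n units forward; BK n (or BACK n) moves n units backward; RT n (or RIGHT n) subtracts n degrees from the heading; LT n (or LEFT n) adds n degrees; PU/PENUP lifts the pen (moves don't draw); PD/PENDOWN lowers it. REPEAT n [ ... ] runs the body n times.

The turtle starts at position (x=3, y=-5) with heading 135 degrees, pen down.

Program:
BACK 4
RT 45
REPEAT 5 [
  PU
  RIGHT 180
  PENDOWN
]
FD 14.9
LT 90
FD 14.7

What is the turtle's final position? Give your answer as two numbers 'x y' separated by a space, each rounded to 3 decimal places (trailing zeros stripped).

Executing turtle program step by step:
Start: pos=(3,-5), heading=135, pen down
BK 4: (3,-5) -> (5.828,-7.828) [heading=135, draw]
RT 45: heading 135 -> 90
REPEAT 5 [
  -- iteration 1/5 --
  PU: pen up
  RT 180: heading 90 -> 270
  PD: pen down
  -- iteration 2/5 --
  PU: pen up
  RT 180: heading 270 -> 90
  PD: pen down
  -- iteration 3/5 --
  PU: pen up
  RT 180: heading 90 -> 270
  PD: pen down
  -- iteration 4/5 --
  PU: pen up
  RT 180: heading 270 -> 90
  PD: pen down
  -- iteration 5/5 --
  PU: pen up
  RT 180: heading 90 -> 270
  PD: pen down
]
FD 14.9: (5.828,-7.828) -> (5.828,-22.728) [heading=270, draw]
LT 90: heading 270 -> 0
FD 14.7: (5.828,-22.728) -> (20.528,-22.728) [heading=0, draw]
Final: pos=(20.528,-22.728), heading=0, 3 segment(s) drawn

Answer: 20.528 -22.728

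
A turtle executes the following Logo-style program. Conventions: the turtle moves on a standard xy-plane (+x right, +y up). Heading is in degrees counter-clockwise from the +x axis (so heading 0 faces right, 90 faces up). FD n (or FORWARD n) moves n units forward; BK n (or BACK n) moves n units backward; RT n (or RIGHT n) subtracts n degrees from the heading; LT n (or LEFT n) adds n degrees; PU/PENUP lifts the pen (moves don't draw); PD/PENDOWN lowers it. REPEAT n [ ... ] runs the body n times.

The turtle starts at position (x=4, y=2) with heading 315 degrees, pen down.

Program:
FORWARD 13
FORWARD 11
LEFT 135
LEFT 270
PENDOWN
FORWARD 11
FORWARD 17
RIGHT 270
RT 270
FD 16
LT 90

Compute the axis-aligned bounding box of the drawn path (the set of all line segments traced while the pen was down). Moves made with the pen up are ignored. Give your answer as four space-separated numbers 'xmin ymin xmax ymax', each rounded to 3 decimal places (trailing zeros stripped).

Executing turtle program step by step:
Start: pos=(4,2), heading=315, pen down
FD 13: (4,2) -> (13.192,-7.192) [heading=315, draw]
FD 11: (13.192,-7.192) -> (20.971,-14.971) [heading=315, draw]
LT 135: heading 315 -> 90
LT 270: heading 90 -> 0
PD: pen down
FD 11: (20.971,-14.971) -> (31.971,-14.971) [heading=0, draw]
FD 17: (31.971,-14.971) -> (48.971,-14.971) [heading=0, draw]
RT 270: heading 0 -> 90
RT 270: heading 90 -> 180
FD 16: (48.971,-14.971) -> (32.971,-14.971) [heading=180, draw]
LT 90: heading 180 -> 270
Final: pos=(32.971,-14.971), heading=270, 5 segment(s) drawn

Segment endpoints: x in {4, 13.192, 20.971, 31.971, 32.971, 48.971}, y in {-14.971, -14.971, -14.971, -14.971, -7.192, 2}
xmin=4, ymin=-14.971, xmax=48.971, ymax=2

Answer: 4 -14.971 48.971 2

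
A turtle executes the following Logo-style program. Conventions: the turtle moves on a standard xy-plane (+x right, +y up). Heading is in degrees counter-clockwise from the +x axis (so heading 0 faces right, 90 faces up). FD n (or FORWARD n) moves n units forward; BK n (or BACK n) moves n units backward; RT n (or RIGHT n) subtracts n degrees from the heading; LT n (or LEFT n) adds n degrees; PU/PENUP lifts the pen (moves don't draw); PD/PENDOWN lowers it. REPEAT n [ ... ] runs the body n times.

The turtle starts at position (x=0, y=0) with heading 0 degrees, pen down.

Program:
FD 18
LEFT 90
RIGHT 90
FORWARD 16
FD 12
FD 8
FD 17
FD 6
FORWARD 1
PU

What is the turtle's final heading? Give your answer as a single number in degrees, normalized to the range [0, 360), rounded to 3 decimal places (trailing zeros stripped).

Executing turtle program step by step:
Start: pos=(0,0), heading=0, pen down
FD 18: (0,0) -> (18,0) [heading=0, draw]
LT 90: heading 0 -> 90
RT 90: heading 90 -> 0
FD 16: (18,0) -> (34,0) [heading=0, draw]
FD 12: (34,0) -> (46,0) [heading=0, draw]
FD 8: (46,0) -> (54,0) [heading=0, draw]
FD 17: (54,0) -> (71,0) [heading=0, draw]
FD 6: (71,0) -> (77,0) [heading=0, draw]
FD 1: (77,0) -> (78,0) [heading=0, draw]
PU: pen up
Final: pos=(78,0), heading=0, 7 segment(s) drawn

Answer: 0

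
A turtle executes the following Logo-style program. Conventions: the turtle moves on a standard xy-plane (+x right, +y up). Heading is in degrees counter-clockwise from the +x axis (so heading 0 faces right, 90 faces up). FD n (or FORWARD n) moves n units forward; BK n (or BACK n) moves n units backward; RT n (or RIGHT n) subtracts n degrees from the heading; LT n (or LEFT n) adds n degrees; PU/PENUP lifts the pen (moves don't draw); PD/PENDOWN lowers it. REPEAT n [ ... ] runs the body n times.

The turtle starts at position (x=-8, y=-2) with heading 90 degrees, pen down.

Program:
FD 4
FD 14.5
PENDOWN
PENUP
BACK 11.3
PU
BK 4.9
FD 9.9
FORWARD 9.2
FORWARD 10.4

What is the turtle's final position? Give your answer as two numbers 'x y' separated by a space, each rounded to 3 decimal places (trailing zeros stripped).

Executing turtle program step by step:
Start: pos=(-8,-2), heading=90, pen down
FD 4: (-8,-2) -> (-8,2) [heading=90, draw]
FD 14.5: (-8,2) -> (-8,16.5) [heading=90, draw]
PD: pen down
PU: pen up
BK 11.3: (-8,16.5) -> (-8,5.2) [heading=90, move]
PU: pen up
BK 4.9: (-8,5.2) -> (-8,0.3) [heading=90, move]
FD 9.9: (-8,0.3) -> (-8,10.2) [heading=90, move]
FD 9.2: (-8,10.2) -> (-8,19.4) [heading=90, move]
FD 10.4: (-8,19.4) -> (-8,29.8) [heading=90, move]
Final: pos=(-8,29.8), heading=90, 2 segment(s) drawn

Answer: -8 29.8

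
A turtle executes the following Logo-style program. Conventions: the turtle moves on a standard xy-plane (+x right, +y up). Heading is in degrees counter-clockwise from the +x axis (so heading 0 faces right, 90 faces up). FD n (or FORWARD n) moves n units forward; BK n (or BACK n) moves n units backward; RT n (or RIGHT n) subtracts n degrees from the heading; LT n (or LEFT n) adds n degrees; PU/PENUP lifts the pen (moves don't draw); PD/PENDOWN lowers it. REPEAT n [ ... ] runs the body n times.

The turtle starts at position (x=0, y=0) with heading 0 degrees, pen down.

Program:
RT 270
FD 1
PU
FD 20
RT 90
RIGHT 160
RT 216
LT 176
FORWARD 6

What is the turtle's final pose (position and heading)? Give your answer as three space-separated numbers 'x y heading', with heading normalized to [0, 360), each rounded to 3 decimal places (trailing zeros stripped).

Executing turtle program step by step:
Start: pos=(0,0), heading=0, pen down
RT 270: heading 0 -> 90
FD 1: (0,0) -> (0,1) [heading=90, draw]
PU: pen up
FD 20: (0,1) -> (0,21) [heading=90, move]
RT 90: heading 90 -> 0
RT 160: heading 0 -> 200
RT 216: heading 200 -> 344
LT 176: heading 344 -> 160
FD 6: (0,21) -> (-5.638,23.052) [heading=160, move]
Final: pos=(-5.638,23.052), heading=160, 1 segment(s) drawn

Answer: -5.638 23.052 160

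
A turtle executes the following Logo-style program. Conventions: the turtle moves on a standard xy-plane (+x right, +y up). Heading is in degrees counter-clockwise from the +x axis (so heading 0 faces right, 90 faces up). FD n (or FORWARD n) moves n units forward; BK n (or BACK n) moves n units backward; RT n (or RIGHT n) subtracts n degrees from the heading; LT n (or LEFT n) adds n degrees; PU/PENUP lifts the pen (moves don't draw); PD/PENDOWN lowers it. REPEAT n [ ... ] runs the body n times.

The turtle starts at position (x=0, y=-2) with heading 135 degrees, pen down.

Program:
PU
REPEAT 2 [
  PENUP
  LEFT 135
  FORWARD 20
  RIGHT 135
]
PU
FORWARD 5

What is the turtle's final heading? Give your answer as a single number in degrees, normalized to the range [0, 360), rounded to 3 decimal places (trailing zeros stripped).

Answer: 135

Derivation:
Executing turtle program step by step:
Start: pos=(0,-2), heading=135, pen down
PU: pen up
REPEAT 2 [
  -- iteration 1/2 --
  PU: pen up
  LT 135: heading 135 -> 270
  FD 20: (0,-2) -> (0,-22) [heading=270, move]
  RT 135: heading 270 -> 135
  -- iteration 2/2 --
  PU: pen up
  LT 135: heading 135 -> 270
  FD 20: (0,-22) -> (0,-42) [heading=270, move]
  RT 135: heading 270 -> 135
]
PU: pen up
FD 5: (0,-42) -> (-3.536,-38.464) [heading=135, move]
Final: pos=(-3.536,-38.464), heading=135, 0 segment(s) drawn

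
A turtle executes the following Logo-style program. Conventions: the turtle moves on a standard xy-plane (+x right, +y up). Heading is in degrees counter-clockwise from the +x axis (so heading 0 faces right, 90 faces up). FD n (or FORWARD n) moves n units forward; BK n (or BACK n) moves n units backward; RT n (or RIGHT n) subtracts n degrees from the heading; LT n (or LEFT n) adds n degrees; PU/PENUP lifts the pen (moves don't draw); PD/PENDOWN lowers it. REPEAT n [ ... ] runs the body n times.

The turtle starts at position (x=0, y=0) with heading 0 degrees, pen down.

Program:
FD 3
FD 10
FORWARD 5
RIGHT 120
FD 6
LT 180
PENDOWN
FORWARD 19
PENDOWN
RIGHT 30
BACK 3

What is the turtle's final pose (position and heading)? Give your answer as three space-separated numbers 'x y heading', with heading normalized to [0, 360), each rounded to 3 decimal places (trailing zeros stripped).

Answer: 21.902 9.758 30

Derivation:
Executing turtle program step by step:
Start: pos=(0,0), heading=0, pen down
FD 3: (0,0) -> (3,0) [heading=0, draw]
FD 10: (3,0) -> (13,0) [heading=0, draw]
FD 5: (13,0) -> (18,0) [heading=0, draw]
RT 120: heading 0 -> 240
FD 6: (18,0) -> (15,-5.196) [heading=240, draw]
LT 180: heading 240 -> 60
PD: pen down
FD 19: (15,-5.196) -> (24.5,11.258) [heading=60, draw]
PD: pen down
RT 30: heading 60 -> 30
BK 3: (24.5,11.258) -> (21.902,9.758) [heading=30, draw]
Final: pos=(21.902,9.758), heading=30, 6 segment(s) drawn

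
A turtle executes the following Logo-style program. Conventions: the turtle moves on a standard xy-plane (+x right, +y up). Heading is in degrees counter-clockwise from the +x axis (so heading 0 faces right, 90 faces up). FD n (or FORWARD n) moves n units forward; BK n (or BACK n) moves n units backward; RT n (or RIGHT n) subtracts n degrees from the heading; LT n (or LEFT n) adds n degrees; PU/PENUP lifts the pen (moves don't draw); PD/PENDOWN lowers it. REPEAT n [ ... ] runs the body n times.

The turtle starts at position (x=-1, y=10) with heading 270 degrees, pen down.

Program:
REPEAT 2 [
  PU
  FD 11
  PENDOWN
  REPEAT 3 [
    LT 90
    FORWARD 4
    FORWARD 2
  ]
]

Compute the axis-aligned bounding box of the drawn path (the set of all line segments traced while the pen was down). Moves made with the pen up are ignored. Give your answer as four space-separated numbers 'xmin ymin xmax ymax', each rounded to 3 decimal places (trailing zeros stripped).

Answer: -12 -1 5 5

Derivation:
Executing turtle program step by step:
Start: pos=(-1,10), heading=270, pen down
REPEAT 2 [
  -- iteration 1/2 --
  PU: pen up
  FD 11: (-1,10) -> (-1,-1) [heading=270, move]
  PD: pen down
  REPEAT 3 [
    -- iteration 1/3 --
    LT 90: heading 270 -> 0
    FD 4: (-1,-1) -> (3,-1) [heading=0, draw]
    FD 2: (3,-1) -> (5,-1) [heading=0, draw]
    -- iteration 2/3 --
    LT 90: heading 0 -> 90
    FD 4: (5,-1) -> (5,3) [heading=90, draw]
    FD 2: (5,3) -> (5,5) [heading=90, draw]
    -- iteration 3/3 --
    LT 90: heading 90 -> 180
    FD 4: (5,5) -> (1,5) [heading=180, draw]
    FD 2: (1,5) -> (-1,5) [heading=180, draw]
  ]
  -- iteration 2/2 --
  PU: pen up
  FD 11: (-1,5) -> (-12,5) [heading=180, move]
  PD: pen down
  REPEAT 3 [
    -- iteration 1/3 --
    LT 90: heading 180 -> 270
    FD 4: (-12,5) -> (-12,1) [heading=270, draw]
    FD 2: (-12,1) -> (-12,-1) [heading=270, draw]
    -- iteration 2/3 --
    LT 90: heading 270 -> 0
    FD 4: (-12,-1) -> (-8,-1) [heading=0, draw]
    FD 2: (-8,-1) -> (-6,-1) [heading=0, draw]
    -- iteration 3/3 --
    LT 90: heading 0 -> 90
    FD 4: (-6,-1) -> (-6,3) [heading=90, draw]
    FD 2: (-6,3) -> (-6,5) [heading=90, draw]
  ]
]
Final: pos=(-6,5), heading=90, 12 segment(s) drawn

Segment endpoints: x in {-12, -12, -8, -6, -6, -6, -1, -1, 1, 3, 5, 5, 5}, y in {-1, -1, -1, -1, -1, -1, 1, 3, 3, 5, 5, 5, 5, 5}
xmin=-12, ymin=-1, xmax=5, ymax=5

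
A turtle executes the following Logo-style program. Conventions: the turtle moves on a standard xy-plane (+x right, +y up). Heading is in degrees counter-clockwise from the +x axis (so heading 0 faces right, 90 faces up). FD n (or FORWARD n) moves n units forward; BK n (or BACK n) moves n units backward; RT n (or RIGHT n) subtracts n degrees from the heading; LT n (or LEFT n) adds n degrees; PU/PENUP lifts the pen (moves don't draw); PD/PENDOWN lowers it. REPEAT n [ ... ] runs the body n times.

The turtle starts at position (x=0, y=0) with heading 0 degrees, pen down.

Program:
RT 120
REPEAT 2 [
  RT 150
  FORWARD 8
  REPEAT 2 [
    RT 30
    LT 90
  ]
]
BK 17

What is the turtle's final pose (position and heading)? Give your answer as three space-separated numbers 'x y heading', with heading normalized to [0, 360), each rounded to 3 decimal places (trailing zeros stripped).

Answer: 21 14.928 180

Derivation:
Executing turtle program step by step:
Start: pos=(0,0), heading=0, pen down
RT 120: heading 0 -> 240
REPEAT 2 [
  -- iteration 1/2 --
  RT 150: heading 240 -> 90
  FD 8: (0,0) -> (0,8) [heading=90, draw]
  REPEAT 2 [
    -- iteration 1/2 --
    RT 30: heading 90 -> 60
    LT 90: heading 60 -> 150
    -- iteration 2/2 --
    RT 30: heading 150 -> 120
    LT 90: heading 120 -> 210
  ]
  -- iteration 2/2 --
  RT 150: heading 210 -> 60
  FD 8: (0,8) -> (4,14.928) [heading=60, draw]
  REPEAT 2 [
    -- iteration 1/2 --
    RT 30: heading 60 -> 30
    LT 90: heading 30 -> 120
    -- iteration 2/2 --
    RT 30: heading 120 -> 90
    LT 90: heading 90 -> 180
  ]
]
BK 17: (4,14.928) -> (21,14.928) [heading=180, draw]
Final: pos=(21,14.928), heading=180, 3 segment(s) drawn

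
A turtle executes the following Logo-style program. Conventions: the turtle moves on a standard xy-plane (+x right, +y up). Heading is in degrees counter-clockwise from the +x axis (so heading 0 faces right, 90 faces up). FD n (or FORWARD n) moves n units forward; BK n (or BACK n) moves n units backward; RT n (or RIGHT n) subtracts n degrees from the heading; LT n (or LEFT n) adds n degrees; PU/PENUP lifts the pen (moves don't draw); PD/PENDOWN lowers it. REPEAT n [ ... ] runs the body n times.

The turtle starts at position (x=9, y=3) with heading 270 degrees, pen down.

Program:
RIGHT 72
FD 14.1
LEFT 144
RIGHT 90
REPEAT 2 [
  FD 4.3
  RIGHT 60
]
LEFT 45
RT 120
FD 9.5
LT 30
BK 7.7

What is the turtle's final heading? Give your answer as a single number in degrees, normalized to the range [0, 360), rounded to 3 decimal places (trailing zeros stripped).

Answer: 87

Derivation:
Executing turtle program step by step:
Start: pos=(9,3), heading=270, pen down
RT 72: heading 270 -> 198
FD 14.1: (9,3) -> (-4.41,-1.357) [heading=198, draw]
LT 144: heading 198 -> 342
RT 90: heading 342 -> 252
REPEAT 2 [
  -- iteration 1/2 --
  FD 4.3: (-4.41,-1.357) -> (-5.739,-5.447) [heading=252, draw]
  RT 60: heading 252 -> 192
  -- iteration 2/2 --
  FD 4.3: (-5.739,-5.447) -> (-9.945,-6.341) [heading=192, draw]
  RT 60: heading 192 -> 132
]
LT 45: heading 132 -> 177
RT 120: heading 177 -> 57
FD 9.5: (-9.945,-6.341) -> (-4.771,1.627) [heading=57, draw]
LT 30: heading 57 -> 87
BK 7.7: (-4.771,1.627) -> (-5.174,-6.063) [heading=87, draw]
Final: pos=(-5.174,-6.063), heading=87, 5 segment(s) drawn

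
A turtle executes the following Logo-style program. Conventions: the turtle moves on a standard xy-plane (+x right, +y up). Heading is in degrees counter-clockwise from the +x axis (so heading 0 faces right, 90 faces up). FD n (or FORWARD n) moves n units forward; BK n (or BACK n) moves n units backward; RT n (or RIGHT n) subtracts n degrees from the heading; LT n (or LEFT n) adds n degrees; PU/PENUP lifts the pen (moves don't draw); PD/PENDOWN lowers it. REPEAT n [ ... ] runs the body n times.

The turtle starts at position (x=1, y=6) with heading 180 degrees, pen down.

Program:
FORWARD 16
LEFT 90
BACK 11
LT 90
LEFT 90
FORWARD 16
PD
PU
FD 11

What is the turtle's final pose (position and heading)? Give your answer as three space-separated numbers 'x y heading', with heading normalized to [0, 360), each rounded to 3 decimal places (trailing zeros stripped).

Executing turtle program step by step:
Start: pos=(1,6), heading=180, pen down
FD 16: (1,6) -> (-15,6) [heading=180, draw]
LT 90: heading 180 -> 270
BK 11: (-15,6) -> (-15,17) [heading=270, draw]
LT 90: heading 270 -> 0
LT 90: heading 0 -> 90
FD 16: (-15,17) -> (-15,33) [heading=90, draw]
PD: pen down
PU: pen up
FD 11: (-15,33) -> (-15,44) [heading=90, move]
Final: pos=(-15,44), heading=90, 3 segment(s) drawn

Answer: -15 44 90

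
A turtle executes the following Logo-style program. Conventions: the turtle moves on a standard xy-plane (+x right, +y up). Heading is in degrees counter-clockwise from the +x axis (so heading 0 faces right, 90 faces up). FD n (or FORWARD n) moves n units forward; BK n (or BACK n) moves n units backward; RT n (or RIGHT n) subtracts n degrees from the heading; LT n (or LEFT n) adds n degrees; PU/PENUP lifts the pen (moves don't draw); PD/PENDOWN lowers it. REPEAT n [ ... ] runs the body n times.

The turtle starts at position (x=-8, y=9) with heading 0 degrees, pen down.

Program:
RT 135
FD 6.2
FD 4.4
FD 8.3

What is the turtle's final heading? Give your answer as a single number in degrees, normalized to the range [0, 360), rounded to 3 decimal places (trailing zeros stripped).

Answer: 225

Derivation:
Executing turtle program step by step:
Start: pos=(-8,9), heading=0, pen down
RT 135: heading 0 -> 225
FD 6.2: (-8,9) -> (-12.384,4.616) [heading=225, draw]
FD 4.4: (-12.384,4.616) -> (-15.495,1.505) [heading=225, draw]
FD 8.3: (-15.495,1.505) -> (-21.364,-4.364) [heading=225, draw]
Final: pos=(-21.364,-4.364), heading=225, 3 segment(s) drawn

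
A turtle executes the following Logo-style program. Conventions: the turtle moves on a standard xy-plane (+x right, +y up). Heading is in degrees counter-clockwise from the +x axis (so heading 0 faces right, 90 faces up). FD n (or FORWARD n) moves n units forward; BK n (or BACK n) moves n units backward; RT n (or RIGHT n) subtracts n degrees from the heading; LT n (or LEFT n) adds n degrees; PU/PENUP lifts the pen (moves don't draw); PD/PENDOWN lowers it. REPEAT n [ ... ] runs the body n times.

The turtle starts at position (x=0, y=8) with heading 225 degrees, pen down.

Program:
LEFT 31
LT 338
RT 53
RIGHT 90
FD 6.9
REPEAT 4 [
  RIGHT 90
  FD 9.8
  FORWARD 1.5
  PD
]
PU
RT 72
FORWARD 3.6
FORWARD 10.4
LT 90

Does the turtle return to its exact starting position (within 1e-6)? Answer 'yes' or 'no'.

Executing turtle program step by step:
Start: pos=(0,8), heading=225, pen down
LT 31: heading 225 -> 256
LT 338: heading 256 -> 234
RT 53: heading 234 -> 181
RT 90: heading 181 -> 91
FD 6.9: (0,8) -> (-0.12,14.899) [heading=91, draw]
REPEAT 4 [
  -- iteration 1/4 --
  RT 90: heading 91 -> 1
  FD 9.8: (-0.12,14.899) -> (9.678,15.07) [heading=1, draw]
  FD 1.5: (9.678,15.07) -> (11.178,15.096) [heading=1, draw]
  PD: pen down
  -- iteration 2/4 --
  RT 90: heading 1 -> 271
  FD 9.8: (11.178,15.096) -> (11.349,5.298) [heading=271, draw]
  FD 1.5: (11.349,5.298) -> (11.375,3.798) [heading=271, draw]
  PD: pen down
  -- iteration 3/4 --
  RT 90: heading 271 -> 181
  FD 9.8: (11.375,3.798) -> (1.577,3.627) [heading=181, draw]
  FD 1.5: (1.577,3.627) -> (0.077,3.601) [heading=181, draw]
  PD: pen down
  -- iteration 4/4 --
  RT 90: heading 181 -> 91
  FD 9.8: (0.077,3.601) -> (-0.094,13.399) [heading=91, draw]
  FD 1.5: (-0.094,13.399) -> (-0.12,14.899) [heading=91, draw]
  PD: pen down
]
PU: pen up
RT 72: heading 91 -> 19
FD 3.6: (-0.12,14.899) -> (3.283,16.071) [heading=19, move]
FD 10.4: (3.283,16.071) -> (13.117,19.457) [heading=19, move]
LT 90: heading 19 -> 109
Final: pos=(13.117,19.457), heading=109, 9 segment(s) drawn

Start position: (0, 8)
Final position: (13.117, 19.457)
Distance = 17.416; >= 1e-6 -> NOT closed

Answer: no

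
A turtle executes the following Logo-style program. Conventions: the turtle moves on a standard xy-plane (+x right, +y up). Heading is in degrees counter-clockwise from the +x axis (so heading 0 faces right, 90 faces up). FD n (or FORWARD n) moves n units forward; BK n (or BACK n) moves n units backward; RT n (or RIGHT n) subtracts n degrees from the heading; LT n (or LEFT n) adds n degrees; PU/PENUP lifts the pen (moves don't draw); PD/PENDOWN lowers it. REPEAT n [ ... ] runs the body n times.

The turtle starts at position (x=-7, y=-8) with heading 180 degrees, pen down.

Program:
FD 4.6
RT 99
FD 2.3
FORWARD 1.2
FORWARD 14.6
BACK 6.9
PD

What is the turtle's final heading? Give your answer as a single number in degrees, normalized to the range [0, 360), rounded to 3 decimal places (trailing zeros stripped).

Executing turtle program step by step:
Start: pos=(-7,-8), heading=180, pen down
FD 4.6: (-7,-8) -> (-11.6,-8) [heading=180, draw]
RT 99: heading 180 -> 81
FD 2.3: (-11.6,-8) -> (-11.24,-5.728) [heading=81, draw]
FD 1.2: (-11.24,-5.728) -> (-11.052,-4.543) [heading=81, draw]
FD 14.6: (-11.052,-4.543) -> (-8.769,9.877) [heading=81, draw]
BK 6.9: (-8.769,9.877) -> (-9.848,3.062) [heading=81, draw]
PD: pen down
Final: pos=(-9.848,3.062), heading=81, 5 segment(s) drawn

Answer: 81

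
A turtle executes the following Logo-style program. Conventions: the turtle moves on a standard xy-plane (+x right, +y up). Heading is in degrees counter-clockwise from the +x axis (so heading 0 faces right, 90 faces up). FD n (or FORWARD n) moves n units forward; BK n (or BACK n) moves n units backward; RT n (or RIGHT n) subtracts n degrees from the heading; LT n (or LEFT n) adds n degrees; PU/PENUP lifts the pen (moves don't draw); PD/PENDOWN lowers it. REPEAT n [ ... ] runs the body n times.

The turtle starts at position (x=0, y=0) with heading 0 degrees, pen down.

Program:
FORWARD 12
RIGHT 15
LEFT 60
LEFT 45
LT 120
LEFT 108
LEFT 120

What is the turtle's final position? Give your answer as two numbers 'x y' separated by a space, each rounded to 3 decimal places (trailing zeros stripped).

Answer: 12 0

Derivation:
Executing turtle program step by step:
Start: pos=(0,0), heading=0, pen down
FD 12: (0,0) -> (12,0) [heading=0, draw]
RT 15: heading 0 -> 345
LT 60: heading 345 -> 45
LT 45: heading 45 -> 90
LT 120: heading 90 -> 210
LT 108: heading 210 -> 318
LT 120: heading 318 -> 78
Final: pos=(12,0), heading=78, 1 segment(s) drawn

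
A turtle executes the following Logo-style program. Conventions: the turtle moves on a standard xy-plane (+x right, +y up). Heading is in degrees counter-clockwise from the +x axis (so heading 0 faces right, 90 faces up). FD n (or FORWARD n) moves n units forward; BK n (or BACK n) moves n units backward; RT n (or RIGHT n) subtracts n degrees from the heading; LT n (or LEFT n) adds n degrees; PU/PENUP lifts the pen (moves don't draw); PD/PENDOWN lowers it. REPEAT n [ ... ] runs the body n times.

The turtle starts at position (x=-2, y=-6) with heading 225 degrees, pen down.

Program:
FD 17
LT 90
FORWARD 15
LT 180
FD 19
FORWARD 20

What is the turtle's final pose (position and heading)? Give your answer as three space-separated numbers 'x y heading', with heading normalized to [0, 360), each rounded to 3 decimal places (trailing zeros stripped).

Executing turtle program step by step:
Start: pos=(-2,-6), heading=225, pen down
FD 17: (-2,-6) -> (-14.021,-18.021) [heading=225, draw]
LT 90: heading 225 -> 315
FD 15: (-14.021,-18.021) -> (-3.414,-28.627) [heading=315, draw]
LT 180: heading 315 -> 135
FD 19: (-3.414,-28.627) -> (-16.849,-15.192) [heading=135, draw]
FD 20: (-16.849,-15.192) -> (-30.991,-1.05) [heading=135, draw]
Final: pos=(-30.991,-1.05), heading=135, 4 segment(s) drawn

Answer: -30.991 -1.05 135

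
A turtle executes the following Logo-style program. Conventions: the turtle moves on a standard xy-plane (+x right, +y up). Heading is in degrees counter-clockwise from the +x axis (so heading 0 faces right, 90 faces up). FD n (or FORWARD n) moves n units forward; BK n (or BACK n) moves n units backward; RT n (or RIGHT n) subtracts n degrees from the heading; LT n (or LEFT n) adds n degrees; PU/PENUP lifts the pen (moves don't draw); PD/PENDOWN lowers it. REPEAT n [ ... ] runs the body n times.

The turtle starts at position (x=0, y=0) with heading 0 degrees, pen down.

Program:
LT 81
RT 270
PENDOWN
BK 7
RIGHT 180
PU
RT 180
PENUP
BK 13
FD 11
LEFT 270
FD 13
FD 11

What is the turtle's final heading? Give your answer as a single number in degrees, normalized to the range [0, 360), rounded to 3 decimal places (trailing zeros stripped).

Executing turtle program step by step:
Start: pos=(0,0), heading=0, pen down
LT 81: heading 0 -> 81
RT 270: heading 81 -> 171
PD: pen down
BK 7: (0,0) -> (6.914,-1.095) [heading=171, draw]
RT 180: heading 171 -> 351
PU: pen up
RT 180: heading 351 -> 171
PU: pen up
BK 13: (6.914,-1.095) -> (19.754,-3.129) [heading=171, move]
FD 11: (19.754,-3.129) -> (8.889,-1.408) [heading=171, move]
LT 270: heading 171 -> 81
FD 13: (8.889,-1.408) -> (10.923,11.432) [heading=81, move]
FD 11: (10.923,11.432) -> (12.644,22.297) [heading=81, move]
Final: pos=(12.644,22.297), heading=81, 1 segment(s) drawn

Answer: 81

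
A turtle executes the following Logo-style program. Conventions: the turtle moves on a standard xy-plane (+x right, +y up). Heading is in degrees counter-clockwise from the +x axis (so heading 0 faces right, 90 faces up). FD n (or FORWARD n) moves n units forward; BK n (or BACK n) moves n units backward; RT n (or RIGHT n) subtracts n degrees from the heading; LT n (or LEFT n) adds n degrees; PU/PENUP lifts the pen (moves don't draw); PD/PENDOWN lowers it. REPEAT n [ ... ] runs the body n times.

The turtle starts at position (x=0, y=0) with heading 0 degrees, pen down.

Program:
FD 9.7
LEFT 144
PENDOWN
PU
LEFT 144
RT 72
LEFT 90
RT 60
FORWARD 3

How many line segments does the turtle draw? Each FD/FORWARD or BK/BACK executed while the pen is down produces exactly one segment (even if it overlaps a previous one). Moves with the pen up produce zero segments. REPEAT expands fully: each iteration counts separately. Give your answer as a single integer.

Executing turtle program step by step:
Start: pos=(0,0), heading=0, pen down
FD 9.7: (0,0) -> (9.7,0) [heading=0, draw]
LT 144: heading 0 -> 144
PD: pen down
PU: pen up
LT 144: heading 144 -> 288
RT 72: heading 288 -> 216
LT 90: heading 216 -> 306
RT 60: heading 306 -> 246
FD 3: (9.7,0) -> (8.48,-2.741) [heading=246, move]
Final: pos=(8.48,-2.741), heading=246, 1 segment(s) drawn
Segments drawn: 1

Answer: 1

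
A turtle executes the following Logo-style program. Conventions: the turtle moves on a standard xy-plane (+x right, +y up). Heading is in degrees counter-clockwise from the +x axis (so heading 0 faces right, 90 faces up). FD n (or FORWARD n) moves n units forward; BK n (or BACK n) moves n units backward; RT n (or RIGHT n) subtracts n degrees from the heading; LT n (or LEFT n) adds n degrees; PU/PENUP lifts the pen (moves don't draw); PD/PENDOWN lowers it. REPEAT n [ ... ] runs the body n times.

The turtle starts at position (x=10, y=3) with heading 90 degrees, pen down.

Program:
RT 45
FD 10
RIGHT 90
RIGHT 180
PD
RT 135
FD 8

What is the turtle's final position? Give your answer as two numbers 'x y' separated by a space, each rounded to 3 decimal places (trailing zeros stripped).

Answer: 25.071 10.071

Derivation:
Executing turtle program step by step:
Start: pos=(10,3), heading=90, pen down
RT 45: heading 90 -> 45
FD 10: (10,3) -> (17.071,10.071) [heading=45, draw]
RT 90: heading 45 -> 315
RT 180: heading 315 -> 135
PD: pen down
RT 135: heading 135 -> 0
FD 8: (17.071,10.071) -> (25.071,10.071) [heading=0, draw]
Final: pos=(25.071,10.071), heading=0, 2 segment(s) drawn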